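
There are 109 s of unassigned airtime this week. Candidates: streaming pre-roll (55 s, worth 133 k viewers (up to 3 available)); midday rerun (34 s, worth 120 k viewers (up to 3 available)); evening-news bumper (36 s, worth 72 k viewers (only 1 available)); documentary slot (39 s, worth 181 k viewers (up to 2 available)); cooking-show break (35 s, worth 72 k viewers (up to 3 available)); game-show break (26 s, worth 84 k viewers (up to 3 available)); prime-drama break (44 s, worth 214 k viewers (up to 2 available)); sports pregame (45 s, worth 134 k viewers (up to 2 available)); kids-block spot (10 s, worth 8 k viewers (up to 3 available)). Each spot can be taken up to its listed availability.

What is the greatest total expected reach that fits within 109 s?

Filling by ratio: 2×prime-drama break + 2×kids-block spot for 444, with 1 s left unused.
Replace prime-drama break and 2×kids-block spot with documentary slot + game-show break: the trade gains 35 net, giving 479 at 109 s.
No other feasible combination exceeds 479.

479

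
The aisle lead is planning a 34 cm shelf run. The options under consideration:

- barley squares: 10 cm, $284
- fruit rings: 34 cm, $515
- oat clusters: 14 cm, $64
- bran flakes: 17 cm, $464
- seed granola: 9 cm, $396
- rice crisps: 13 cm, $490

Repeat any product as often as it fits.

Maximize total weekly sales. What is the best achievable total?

1282

Ranking by ratio (weekly sales/cm): seed granola 44.00, rice crisps 37.69, barley squares 28.40, bran flakes 27.29.
Filling by ratio: 3×seed granola for 1188, with 7 cm left unused.
The 9 cm tied up in seed granola is better spent on rice crisps — total rises to 1282 (31 cm).
Nothing else within 34 cm beats 1282.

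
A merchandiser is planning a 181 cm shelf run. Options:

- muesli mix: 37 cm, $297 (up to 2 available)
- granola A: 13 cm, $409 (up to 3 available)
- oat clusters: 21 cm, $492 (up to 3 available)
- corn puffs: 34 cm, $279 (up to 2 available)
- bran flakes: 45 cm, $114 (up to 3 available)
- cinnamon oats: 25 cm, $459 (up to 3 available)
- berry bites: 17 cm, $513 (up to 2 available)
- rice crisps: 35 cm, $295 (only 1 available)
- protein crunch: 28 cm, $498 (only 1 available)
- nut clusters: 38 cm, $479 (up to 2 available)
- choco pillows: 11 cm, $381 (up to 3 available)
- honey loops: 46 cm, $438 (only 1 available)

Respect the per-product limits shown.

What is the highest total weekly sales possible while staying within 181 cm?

4922

Density check — choco pillows 34.64, granola A 31.46, berry bites 30.18, oat clusters 23.43 are the best per cm.
Taking the top-ratio products first gives 3×granola A + 3×oat clusters + 2×berry bites + 3×choco pillows for 4872 (169 cm).
The 13 cm tied up in granola A is better spent on cinnamon oats — total rises to 4922 (181 cm).
Nothing else within 181 cm beats 4922.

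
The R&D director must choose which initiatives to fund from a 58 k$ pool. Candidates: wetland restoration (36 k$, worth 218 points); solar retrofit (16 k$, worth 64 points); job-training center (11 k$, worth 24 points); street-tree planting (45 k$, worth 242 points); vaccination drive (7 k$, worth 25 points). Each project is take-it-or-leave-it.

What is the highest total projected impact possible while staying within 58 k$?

282

Taking wetland restoration + solar retrofit: 52 k$ used, 282 in projected impact.
The closest alternative, wetland restoration + job-training center + vaccination drive, reaches only 267.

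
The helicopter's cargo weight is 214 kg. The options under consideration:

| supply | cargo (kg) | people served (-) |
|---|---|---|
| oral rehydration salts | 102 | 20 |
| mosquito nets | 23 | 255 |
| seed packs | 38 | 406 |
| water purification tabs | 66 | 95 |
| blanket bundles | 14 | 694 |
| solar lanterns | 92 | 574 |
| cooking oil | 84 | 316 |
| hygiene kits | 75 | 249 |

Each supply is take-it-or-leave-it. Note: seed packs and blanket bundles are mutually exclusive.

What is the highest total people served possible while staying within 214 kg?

Ranking by ratio (people served/kg): blanket bundles 49.57, mosquito nets 11.09, seed packs 10.68.
Mosquito nets + blanket bundles + solar lanterns + cooking oil uses 213 of the 214 kg and totals 1839.

1839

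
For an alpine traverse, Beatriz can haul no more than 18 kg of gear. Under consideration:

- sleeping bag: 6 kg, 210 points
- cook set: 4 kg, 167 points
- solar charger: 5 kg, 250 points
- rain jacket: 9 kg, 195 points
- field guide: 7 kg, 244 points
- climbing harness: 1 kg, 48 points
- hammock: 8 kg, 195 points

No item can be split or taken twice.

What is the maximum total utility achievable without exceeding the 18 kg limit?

709

Ranking by ratio (utility/kg): solar charger 50.00, climbing harness 48.00, cook set 41.75, sleeping bag 35.00.
Filling by ratio: sleeping bag + cook set + solar charger + climbing harness for 675, with 2 kg left unused.
Dropping sleeping bag frees 6 kg; slotting in field guide (7 kg) lifts the total to 709 at 17 kg.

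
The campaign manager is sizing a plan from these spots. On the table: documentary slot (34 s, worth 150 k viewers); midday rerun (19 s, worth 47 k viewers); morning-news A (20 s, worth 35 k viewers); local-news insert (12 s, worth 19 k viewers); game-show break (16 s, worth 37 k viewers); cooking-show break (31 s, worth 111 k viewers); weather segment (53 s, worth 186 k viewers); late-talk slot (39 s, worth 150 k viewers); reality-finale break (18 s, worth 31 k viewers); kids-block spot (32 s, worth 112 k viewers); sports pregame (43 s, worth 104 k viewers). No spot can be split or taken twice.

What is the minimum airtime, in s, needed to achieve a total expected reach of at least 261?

Look for the lowest-airtime combination reaching 261.
documentary slot + cooking-show break reaches 261 using 65 s.
No combination under 65 s hits 261.

65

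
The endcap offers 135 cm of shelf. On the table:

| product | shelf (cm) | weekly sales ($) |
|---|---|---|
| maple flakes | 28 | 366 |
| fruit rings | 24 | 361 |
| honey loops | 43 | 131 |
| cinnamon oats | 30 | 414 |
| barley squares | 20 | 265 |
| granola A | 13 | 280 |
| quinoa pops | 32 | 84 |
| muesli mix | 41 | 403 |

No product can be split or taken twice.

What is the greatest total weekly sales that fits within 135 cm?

1728

By weekly sales per cm: granola A 21.54, fruit rings 15.04, cinnamon oats 13.80, barley squares 13.25 lead.
A density-first pass picks maple flakes + fruit rings + cinnamon oats + barley squares + granola A — 1686 at 115 cm.
Dropping fruit rings frees 24 cm; slotting in muesli mix (41 cm) lifts the total to 1728 at 132 cm.
Runner-up fruit rings + cinnamon oats + barley squares + granola A + muesli mix tops out at 1723.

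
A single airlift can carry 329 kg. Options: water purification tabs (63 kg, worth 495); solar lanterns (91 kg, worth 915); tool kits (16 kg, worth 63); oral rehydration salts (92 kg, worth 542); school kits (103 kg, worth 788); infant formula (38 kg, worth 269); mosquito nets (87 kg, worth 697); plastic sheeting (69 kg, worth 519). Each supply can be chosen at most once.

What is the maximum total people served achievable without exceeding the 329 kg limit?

2717

Ranking by ratio (people served/kg): solar lanterns 10.05, mosquito nets 8.01, water purification tabs 7.86.
A density-first pass picks water purification tabs + solar lanterns + tool kits + mosquito nets + plastic sheeting — 2689 at 326 kg.
Dropping tool kits and mosquito nets frees 103 kg; slotting in school kits (103 kg) lifts the total to 2717 at 326 kg.
Runner-up water purification tabs + solar lanterns + tool kits + mosquito nets + plastic sheeting tops out at 2689.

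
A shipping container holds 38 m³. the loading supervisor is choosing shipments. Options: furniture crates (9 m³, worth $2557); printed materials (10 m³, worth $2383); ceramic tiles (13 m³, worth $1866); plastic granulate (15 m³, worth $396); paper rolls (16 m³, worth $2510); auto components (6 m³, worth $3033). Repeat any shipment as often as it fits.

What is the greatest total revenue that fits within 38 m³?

18198

By revenue per m³: auto components 505.50, furniture crates 284.11, printed materials 238.30 lead.
Best packing: 6×auto components — 36 m³, 18198 total.
Every other selection either busts 38 m³ or fails to beat 18198.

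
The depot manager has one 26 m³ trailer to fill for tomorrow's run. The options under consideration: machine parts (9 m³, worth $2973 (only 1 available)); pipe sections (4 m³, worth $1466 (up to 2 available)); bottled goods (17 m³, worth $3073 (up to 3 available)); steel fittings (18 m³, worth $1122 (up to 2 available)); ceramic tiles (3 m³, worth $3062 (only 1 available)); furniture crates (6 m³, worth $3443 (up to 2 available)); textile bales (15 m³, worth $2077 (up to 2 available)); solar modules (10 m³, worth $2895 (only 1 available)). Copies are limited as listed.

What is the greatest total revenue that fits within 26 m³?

12921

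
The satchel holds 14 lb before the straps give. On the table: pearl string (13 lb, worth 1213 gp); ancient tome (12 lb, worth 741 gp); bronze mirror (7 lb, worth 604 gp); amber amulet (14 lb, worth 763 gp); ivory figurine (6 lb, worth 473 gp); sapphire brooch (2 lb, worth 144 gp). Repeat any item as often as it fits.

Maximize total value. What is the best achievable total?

Taking pearl string: 13 lb used, 1213 in value.

1213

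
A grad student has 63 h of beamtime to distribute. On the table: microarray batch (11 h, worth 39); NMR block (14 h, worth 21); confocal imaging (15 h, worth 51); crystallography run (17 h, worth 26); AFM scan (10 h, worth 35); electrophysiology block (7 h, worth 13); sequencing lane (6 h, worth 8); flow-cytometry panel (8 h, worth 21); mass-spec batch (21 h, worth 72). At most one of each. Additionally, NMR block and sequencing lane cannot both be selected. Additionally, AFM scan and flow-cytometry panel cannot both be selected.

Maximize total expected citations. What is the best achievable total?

Taking microarray batch + confocal imaging + AFM scan + sequencing lane + mass-spec batch: 63 h used, 205 in expected citations.
Next best is microarray batch + confocal imaging + AFM scan + mass-spec batch at 197 (57 h) — short by 8.

205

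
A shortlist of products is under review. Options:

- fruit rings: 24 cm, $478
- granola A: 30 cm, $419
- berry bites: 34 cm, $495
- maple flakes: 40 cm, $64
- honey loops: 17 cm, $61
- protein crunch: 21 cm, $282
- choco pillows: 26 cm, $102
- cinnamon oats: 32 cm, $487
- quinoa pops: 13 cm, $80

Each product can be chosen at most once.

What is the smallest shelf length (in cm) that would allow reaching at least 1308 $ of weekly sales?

Look for the lowest-shelf combination reaching 1308.
fruit rings + granola A + cinnamon oats: 1384 weekly sales at 86 cm.
Any bundle with less than 86 cm falls short of 1308.

86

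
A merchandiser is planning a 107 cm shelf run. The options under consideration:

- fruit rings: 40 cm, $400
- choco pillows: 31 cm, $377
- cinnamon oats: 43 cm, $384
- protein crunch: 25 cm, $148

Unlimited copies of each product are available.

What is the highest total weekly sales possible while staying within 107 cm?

1154

Density check — choco pillows 12.16, fruit rings 10.00, cinnamon oats 8.93, protein crunch 5.92 are the best per cm.
The ratio heuristic lands on 3×choco pillows (1131) but leaves 14 cm idle.
The 31 cm tied up in choco pillows is better spent on fruit rings — total rises to 1154 (102 cm).
Nothing else within 107 cm beats 1154.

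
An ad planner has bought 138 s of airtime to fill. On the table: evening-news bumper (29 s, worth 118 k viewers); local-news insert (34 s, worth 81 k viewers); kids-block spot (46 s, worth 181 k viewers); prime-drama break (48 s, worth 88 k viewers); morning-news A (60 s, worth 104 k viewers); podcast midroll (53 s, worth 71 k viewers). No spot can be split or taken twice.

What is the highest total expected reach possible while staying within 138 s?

403

The ratio heuristic lands on evening-news bumper + local-news insert + kids-block spot (380) but leaves 29 s idle.
Dropping local-news insert frees 34 s; slotting in morning-news A (60 s) lifts the total to 403 at 135 s.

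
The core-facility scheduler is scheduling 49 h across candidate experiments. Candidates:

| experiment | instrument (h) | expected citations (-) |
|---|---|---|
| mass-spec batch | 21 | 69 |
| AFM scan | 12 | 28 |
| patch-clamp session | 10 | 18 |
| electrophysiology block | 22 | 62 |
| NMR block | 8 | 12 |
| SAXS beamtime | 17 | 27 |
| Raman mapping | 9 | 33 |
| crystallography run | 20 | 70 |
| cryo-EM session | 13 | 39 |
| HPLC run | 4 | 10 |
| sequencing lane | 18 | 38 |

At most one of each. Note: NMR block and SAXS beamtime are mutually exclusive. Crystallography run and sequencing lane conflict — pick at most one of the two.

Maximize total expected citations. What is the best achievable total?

Best packing: Raman mapping + crystallography run + cryo-EM session + HPLC run — 46 h, 152 total.
That's the maximum — no feasible swap from here does better than 152.

152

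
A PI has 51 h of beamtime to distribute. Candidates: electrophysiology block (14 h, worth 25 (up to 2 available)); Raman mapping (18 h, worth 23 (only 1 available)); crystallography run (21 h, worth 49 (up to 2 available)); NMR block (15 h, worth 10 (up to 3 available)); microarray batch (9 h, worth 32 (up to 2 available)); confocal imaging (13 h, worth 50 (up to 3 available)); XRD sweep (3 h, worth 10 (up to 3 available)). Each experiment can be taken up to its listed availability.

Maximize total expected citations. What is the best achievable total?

192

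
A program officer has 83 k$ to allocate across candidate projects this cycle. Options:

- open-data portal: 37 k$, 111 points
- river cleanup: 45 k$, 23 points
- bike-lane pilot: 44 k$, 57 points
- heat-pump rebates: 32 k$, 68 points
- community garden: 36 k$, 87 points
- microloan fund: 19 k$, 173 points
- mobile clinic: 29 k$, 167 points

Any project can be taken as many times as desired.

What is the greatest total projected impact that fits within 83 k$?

692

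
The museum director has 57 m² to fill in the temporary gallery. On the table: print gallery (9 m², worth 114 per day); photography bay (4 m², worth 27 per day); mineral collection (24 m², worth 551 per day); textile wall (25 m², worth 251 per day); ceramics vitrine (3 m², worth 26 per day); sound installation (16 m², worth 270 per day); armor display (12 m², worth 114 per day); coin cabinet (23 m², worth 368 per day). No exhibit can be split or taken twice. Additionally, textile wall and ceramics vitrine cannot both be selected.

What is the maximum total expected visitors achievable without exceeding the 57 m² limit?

Density check — mineral collection 22.96, sound installation 16.88, coin cabinet 16.00, print gallery 12.67 are the best per m².
Taking the top-ratio exhibits first gives print gallery + photography bay + mineral collection + ceramics vitrine + sound installation for 988 (56 m²).
The 23 m² tied up in photography bay and ceramics vitrine and sound installation is better spent on coin cabinet — total rises to 1033 (56 m²).

1033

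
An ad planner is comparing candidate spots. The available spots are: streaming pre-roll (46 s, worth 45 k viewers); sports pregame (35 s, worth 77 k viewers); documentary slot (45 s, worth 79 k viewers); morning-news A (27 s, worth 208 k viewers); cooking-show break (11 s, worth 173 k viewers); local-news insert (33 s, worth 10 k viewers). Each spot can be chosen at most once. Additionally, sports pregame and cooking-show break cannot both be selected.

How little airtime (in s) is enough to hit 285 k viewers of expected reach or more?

38

Minimise s subject to total expected reach ≥ 285.
morning-news A + cooking-show break: 381 expected reach at 38 s.
No combination under 38 s hits 285.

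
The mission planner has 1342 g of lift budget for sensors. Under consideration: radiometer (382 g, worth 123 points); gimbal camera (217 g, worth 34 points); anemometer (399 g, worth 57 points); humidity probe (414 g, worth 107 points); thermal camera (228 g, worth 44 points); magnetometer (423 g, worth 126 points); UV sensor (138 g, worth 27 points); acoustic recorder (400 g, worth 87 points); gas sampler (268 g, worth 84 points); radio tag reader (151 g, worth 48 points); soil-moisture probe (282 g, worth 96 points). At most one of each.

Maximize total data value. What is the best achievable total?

A density-first pass picks radiometer + UV sensor + gas sampler + radio tag reader + soil-moisture probe — 378 at 1221 g.
Replace UV sensor with thermal camera: the trade gains 17 net, giving 395 at 1311 g.
No other feasible combination exceeds 395.

395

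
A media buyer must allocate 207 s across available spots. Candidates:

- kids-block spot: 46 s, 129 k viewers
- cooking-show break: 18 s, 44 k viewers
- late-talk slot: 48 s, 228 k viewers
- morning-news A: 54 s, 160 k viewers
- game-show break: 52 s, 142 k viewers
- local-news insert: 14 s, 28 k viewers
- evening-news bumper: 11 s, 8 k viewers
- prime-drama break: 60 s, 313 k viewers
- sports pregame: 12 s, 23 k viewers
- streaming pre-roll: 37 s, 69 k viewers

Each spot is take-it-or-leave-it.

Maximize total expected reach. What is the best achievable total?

812

Taking the top-ratio spots first gives cooking-show break + late-talk slot + morning-news A + local-news insert + prime-drama break + sports pregame for 796 (206 s).
Using the slack differently, kids-block spot + late-talk slot + game-show break + prime-drama break comes to 812 at 206 s.
The spare 1 s is too small for any remaining spot, and no exchange beats 812.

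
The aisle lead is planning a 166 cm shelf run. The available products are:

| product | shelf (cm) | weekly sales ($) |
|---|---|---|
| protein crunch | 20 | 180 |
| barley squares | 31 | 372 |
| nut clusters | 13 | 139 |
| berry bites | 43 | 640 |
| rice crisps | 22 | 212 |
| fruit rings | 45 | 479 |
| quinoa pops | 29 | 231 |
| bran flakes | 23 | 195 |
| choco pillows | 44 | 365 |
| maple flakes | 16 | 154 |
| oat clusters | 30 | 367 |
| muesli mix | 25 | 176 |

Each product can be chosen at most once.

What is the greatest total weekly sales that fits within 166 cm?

2012

Greedy by ratio would take barley squares + nut clusters + berry bites + fruit rings + oat clusters: 162 cm used, total 1997.
Replace nut clusters with maple flakes: the trade gains 15 net, giving 2012 at 165 cm.
The closest alternative, barley squares + nut clusters + berry bites + fruit rings + oat clusters, reaches only 1997.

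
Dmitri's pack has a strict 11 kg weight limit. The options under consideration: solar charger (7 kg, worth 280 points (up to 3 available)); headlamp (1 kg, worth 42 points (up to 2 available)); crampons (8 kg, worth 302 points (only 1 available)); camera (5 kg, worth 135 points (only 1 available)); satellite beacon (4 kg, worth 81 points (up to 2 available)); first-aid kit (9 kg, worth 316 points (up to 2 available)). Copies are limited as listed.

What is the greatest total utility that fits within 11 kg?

Filling by ratio: solar charger + 2×headlamp for 364, with 2 kg left unused.
Dropping solar charger frees 7 kg; slotting in first-aid kit (9 kg) lifts the total to 400 at 11 kg.
No other feasible combination exceeds 400.

400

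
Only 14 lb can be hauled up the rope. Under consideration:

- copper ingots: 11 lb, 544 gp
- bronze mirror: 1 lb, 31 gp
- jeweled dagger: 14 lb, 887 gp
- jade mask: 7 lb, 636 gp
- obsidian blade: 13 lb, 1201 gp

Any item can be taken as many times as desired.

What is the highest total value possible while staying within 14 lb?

1272

A density-first pass picks bronze mirror + obsidian blade — 1232 at 14 lb.
Dropping bronze mirror and obsidian blade frees 14 lb; slotting in 2×jade mask (14 lb) lifts the total to 1272 at 14 lb.
Every other selection either busts 14 lb or fails to beat 1272.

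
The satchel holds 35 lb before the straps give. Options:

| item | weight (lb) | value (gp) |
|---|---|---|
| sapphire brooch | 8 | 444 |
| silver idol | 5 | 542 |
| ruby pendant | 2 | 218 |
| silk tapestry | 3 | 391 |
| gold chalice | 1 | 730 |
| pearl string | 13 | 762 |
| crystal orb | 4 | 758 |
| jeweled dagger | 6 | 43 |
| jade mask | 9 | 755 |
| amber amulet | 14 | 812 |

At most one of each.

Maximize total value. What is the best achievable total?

Taking the top-ratio items first gives sapphire brooch + silver idol + ruby pendant + silk tapestry + gold chalice + crystal orb + jade mask for 3838 (32 lb).
Dropping sapphire brooch and ruby pendant frees 10 lb; slotting in pearl string (13 lb) lifts the total to 3938 at 35 lb.
The closest alternative, sapphire brooch + silver idol + ruby pendant + silk tapestry + gold chalice + crystal orb + jade mask, reaches only 3838.

3938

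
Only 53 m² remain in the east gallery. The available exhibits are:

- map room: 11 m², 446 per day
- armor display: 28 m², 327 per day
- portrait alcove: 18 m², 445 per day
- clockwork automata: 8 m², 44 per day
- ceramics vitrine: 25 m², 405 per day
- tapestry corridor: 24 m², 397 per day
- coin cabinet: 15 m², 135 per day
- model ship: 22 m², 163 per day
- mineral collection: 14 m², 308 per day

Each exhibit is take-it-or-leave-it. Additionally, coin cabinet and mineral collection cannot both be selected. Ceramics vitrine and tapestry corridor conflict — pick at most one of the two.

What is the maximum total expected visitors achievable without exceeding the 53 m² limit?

Ranking by ratio (expected visitors/m²): map room 40.55, portrait alcove 24.72, mineral collection 22.00, tapestry corridor 16.54.
Taking the top-ratio exhibits first gives map room + portrait alcove + clockwork automata + mineral collection for 1243 (51 m²).
Replace clockwork automata and mineral collection with tapestry corridor: the trade gains 45 net, giving 1288 at 53 m².
Runner-up map room + portrait alcove + clockwork automata + mineral collection tops out at 1243.

1288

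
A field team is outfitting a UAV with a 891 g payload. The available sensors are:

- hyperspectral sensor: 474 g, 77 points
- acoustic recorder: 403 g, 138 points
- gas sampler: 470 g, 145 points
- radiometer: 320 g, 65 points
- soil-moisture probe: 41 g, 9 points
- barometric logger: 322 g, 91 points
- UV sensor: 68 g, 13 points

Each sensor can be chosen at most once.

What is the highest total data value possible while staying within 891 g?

283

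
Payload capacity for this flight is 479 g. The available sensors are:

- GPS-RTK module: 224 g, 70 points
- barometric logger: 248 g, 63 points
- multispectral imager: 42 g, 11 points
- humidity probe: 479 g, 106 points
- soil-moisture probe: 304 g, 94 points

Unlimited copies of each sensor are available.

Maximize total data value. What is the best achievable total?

140

Density check — GPS-RTK module 0.31, soil-moisture probe 0.31, multispectral imager 0.26 are the best per g.
Taking 2×GPS-RTK module: 448 g used, 140 in data value.
That's the maximum — no swap from here does better than 140.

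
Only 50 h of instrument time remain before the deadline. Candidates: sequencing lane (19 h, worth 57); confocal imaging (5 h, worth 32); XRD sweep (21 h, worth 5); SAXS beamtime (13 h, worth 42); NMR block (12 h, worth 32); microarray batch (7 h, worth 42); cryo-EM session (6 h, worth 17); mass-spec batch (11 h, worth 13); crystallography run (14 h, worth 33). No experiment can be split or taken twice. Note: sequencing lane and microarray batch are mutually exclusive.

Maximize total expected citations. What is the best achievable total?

166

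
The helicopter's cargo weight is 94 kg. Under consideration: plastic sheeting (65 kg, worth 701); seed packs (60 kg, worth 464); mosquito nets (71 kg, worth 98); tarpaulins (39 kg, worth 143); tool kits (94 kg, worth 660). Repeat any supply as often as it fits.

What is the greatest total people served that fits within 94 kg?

Ranking by ratio (people served/kg): plastic sheeting 10.78, seed packs 7.73, tool kits 7.02, tarpaulins 3.67.
The ratio ordering already packs tightly: plastic sheeting, 65 kg, 701.
Every other selection either busts 94 kg or fails to beat 701.

701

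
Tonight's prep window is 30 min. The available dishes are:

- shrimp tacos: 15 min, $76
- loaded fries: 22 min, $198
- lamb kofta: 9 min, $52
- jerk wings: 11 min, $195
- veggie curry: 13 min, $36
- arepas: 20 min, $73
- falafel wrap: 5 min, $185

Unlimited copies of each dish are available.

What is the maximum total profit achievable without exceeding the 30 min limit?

1110

Taking 6×falafel wrap: 30 min used, 1110 in profit.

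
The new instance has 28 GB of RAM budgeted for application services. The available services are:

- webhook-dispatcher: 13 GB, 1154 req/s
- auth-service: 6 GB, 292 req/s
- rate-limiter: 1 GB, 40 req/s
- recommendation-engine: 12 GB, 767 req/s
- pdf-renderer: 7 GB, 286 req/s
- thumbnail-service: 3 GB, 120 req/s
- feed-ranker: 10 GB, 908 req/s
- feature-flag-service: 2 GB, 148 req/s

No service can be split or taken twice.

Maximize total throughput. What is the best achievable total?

2330

Density check — feed-ranker 90.80, webhook-dispatcher 88.77, feature-flag-service 74.00, recommendation-engine 63.92 are the best per GB.
Taking the top-ratio services first gives webhook-dispatcher + rate-limiter + feed-ranker + feature-flag-service for 2250 (26 GB).
Dropping rate-limiter frees 1 GB; slotting in thumbnail-service (3 GB) lifts the total to 2330 at 28 GB.
Runner-up webhook-dispatcher + rate-limiter + feed-ranker + feature-flag-service tops out at 2250.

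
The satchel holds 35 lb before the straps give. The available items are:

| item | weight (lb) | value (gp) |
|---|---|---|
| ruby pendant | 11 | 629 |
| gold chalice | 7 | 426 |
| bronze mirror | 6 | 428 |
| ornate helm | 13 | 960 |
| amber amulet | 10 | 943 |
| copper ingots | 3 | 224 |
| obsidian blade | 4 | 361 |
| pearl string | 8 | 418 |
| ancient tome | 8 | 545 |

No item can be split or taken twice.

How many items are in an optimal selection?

4

The maximum value within 35 lb is 2809.
For example ornate helm + amber amulet + obsidian blade + ancient tome achieves it, using 35 lb.
All optima have 4 items.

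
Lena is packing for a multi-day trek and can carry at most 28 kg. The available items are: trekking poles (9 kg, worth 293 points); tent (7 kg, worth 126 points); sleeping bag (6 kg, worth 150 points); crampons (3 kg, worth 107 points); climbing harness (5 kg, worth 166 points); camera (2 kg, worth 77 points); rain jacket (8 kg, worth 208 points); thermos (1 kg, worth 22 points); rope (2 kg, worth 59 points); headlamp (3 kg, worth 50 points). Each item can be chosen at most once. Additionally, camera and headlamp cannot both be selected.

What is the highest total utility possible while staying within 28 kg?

Density check — camera 38.50, crampons 35.67, climbing harness 33.20 are the best per kg.
Trekking poles + sleeping bag + crampons + climbing harness + camera + thermos + rope uses 28 of the 28 kg and totals 874.
The closest alternative, trekking poles + crampons + climbing harness + camera + rain jacket + thermos, reaches only 873.

874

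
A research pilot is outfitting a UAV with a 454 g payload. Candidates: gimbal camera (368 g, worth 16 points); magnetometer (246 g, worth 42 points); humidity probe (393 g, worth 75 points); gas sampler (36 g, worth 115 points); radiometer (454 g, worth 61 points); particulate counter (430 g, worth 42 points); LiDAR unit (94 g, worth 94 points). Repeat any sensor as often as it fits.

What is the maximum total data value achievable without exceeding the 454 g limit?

1380

12×gas sampler uses 432 of the 454 g and totals 1380.
Nothing else within 454 g beats 1380.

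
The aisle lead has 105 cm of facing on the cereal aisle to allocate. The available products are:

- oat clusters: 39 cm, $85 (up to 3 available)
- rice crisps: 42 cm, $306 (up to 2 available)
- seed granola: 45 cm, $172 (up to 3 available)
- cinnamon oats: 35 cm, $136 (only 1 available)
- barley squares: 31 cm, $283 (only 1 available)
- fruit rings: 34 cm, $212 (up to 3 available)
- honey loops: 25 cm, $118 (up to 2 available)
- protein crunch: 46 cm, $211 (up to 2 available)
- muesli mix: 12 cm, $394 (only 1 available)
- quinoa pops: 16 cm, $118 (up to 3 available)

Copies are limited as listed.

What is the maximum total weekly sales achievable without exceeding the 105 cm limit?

Filling by ratio: barley squares + muesli mix + 3×quinoa pops for 1031, with 14 cm left unused.
Replace 2×quinoa pops with rice crisps: the trade gains 70 net, giving 1101 at 101 cm.
The spare 4 cm is too small for any remaining product, and no exchange beats 1101.

1101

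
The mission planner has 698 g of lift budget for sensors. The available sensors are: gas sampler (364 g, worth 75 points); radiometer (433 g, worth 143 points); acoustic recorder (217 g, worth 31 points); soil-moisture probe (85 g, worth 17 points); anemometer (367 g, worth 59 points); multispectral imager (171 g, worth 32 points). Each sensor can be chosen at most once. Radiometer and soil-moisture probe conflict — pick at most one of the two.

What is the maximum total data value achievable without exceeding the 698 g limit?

Taking radiometer + multispectral imager: 604 g used, 175 in data value.

175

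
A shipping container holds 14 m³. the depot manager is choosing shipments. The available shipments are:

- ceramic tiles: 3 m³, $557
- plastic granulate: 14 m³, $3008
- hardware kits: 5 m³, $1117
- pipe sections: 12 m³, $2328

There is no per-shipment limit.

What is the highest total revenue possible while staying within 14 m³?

3008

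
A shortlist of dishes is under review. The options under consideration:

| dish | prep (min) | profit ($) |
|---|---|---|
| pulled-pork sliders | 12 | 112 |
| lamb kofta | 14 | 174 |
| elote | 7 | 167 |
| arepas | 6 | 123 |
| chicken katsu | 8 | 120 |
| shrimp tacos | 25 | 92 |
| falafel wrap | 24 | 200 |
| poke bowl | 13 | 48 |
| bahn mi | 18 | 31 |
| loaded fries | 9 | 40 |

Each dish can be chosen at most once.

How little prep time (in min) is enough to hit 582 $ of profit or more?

Look for the lowest-prep combination reaching 582.
lamb kofta + elote + arepas + chicken katsu: 584 profit at 35 min.
Below 35 min the best achievable stays under 582.

35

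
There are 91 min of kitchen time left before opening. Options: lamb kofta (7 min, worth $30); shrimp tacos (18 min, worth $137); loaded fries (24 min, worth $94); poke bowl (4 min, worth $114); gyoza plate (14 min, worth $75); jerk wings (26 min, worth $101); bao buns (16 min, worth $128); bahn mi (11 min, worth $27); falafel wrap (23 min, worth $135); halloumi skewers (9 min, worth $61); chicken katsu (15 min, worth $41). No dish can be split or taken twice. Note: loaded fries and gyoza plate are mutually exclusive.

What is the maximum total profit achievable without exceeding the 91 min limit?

680

Ranking by ratio (profit/min): poke bowl 28.50, bao buns 8.00, shrimp tacos 7.61, halloumi skewers 6.78.
The ratio ordering already packs tightly: lamb kofta + shrimp tacos + poke bowl + gyoza plate + bao buns + falafel wrap + halloumi skewers, 91 min, 680.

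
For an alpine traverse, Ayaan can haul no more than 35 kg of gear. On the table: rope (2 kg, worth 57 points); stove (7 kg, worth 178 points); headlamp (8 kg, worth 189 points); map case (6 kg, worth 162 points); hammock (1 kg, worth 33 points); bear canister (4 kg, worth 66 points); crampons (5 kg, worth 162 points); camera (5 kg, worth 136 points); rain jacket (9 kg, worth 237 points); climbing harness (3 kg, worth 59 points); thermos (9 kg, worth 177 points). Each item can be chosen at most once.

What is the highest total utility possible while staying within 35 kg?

965

Taking rope + stove + map case + hammock + crampons + camera + rain jacket: 35 kg used, 965 in utility.
Runner-up rope + headlamp + map case + crampons + camera + rain jacket tops out at 943.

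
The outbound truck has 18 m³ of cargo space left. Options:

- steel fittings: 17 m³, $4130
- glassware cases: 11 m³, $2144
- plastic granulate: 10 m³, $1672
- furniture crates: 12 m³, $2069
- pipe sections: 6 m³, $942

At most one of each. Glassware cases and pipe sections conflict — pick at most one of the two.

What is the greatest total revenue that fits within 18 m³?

Steel fittings uses 17 of the 18 m³ and totals 4130.
That's the maximum — no feasible swap from here does better than 4130.

4130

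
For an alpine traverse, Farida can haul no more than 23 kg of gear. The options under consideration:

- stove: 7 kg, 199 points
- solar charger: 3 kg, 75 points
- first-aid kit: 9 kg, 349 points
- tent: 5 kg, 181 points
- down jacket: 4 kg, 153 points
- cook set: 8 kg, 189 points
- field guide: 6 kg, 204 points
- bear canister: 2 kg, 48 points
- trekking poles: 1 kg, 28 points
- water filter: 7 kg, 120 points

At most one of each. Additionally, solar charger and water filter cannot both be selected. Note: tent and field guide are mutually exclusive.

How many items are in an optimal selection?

5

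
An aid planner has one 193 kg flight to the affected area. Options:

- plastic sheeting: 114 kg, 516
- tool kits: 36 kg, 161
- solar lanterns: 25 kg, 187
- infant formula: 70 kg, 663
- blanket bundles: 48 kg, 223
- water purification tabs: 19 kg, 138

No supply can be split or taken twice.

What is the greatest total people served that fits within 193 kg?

1234

By people served per kg: infant formula 9.47, solar lanterns 7.48, water purification tabs 7.26, blanket bundles 4.65 lead.
Taking the top-ratio supplies first gives solar lanterns + infant formula + blanket bundles + water purification tabs for 1211 (162 kg).
The 19 kg tied up in water purification tabs is better spent on tool kits — total rises to 1234 (179 kg).
An exhaustive check of the 64 subsets confirms 1234.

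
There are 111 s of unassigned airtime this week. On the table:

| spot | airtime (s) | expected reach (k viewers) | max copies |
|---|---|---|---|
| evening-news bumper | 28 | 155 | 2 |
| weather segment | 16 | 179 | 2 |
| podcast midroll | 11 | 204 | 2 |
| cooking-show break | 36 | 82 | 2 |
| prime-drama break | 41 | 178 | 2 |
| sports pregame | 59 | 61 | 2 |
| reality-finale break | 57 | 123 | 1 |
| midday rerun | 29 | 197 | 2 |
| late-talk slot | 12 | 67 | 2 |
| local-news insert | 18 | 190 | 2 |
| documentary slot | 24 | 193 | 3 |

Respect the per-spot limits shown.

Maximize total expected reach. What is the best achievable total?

1227

Filling by ratio: 2×weather segment + 2×podcast midroll + late-talk slot + 2×local-news insert for 1213, with 9 s left unused.
Dropping weather segment frees 16 s; slotting in documentary slot (24 s) lifts the total to 1227 at 110 s.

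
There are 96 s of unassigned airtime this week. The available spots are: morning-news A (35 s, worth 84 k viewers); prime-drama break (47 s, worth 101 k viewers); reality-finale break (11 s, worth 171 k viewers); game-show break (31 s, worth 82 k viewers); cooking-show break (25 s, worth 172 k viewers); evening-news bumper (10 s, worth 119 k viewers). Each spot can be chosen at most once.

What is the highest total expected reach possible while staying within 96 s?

563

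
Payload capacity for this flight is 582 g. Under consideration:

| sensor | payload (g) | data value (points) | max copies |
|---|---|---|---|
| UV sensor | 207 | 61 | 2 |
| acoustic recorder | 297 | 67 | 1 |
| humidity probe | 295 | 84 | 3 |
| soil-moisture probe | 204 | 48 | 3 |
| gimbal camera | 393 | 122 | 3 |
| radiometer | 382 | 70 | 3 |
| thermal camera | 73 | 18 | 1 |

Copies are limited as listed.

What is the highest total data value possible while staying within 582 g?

Ranking by ratio (data value/g): gimbal camera 0.31, UV sensor 0.29, humidity probe 0.28, thermal camera 0.25.
Greedy by ratio would take gimbal camera + thermal camera: 466 g used, total 140.
The 393 g tied up in gimbal camera is better spent on UV sensor + humidity probe — total rises to 163 (575 g).
Nothing else within 582 g beats 163.

163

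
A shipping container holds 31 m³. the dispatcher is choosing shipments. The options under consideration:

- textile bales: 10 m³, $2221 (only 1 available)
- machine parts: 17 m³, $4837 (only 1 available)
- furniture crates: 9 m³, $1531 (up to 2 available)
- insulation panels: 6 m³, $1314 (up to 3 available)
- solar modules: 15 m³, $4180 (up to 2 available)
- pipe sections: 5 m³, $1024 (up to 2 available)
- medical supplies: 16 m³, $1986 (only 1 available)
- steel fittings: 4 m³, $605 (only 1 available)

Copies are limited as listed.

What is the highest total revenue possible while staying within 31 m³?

8360

A density-first pass picks textile bales + machine parts + steel fittings — 7663 at 31 m³.
The 31 m³ tied up in textile bales and machine parts and steel fittings is better spent on 2×solar modules — total rises to 8360 (30 m³).
Every other selection either busts 31 m³ or exceeds an availability limit or fails to beat 8360.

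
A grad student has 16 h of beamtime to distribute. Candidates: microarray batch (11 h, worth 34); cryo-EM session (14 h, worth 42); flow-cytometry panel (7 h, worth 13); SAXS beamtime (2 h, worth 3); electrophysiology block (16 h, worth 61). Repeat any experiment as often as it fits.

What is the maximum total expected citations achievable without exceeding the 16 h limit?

Taking electrophysiology block: 16 h used, 61 in expected citations.
That's the maximum — no swap from here does better than 61.

61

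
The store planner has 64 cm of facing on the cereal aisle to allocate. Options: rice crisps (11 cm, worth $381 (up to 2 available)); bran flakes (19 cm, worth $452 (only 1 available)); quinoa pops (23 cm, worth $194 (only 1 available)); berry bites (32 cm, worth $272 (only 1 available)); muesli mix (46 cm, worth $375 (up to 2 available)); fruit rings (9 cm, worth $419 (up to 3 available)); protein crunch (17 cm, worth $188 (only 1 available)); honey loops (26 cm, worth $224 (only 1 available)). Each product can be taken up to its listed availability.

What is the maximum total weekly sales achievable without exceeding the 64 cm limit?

2090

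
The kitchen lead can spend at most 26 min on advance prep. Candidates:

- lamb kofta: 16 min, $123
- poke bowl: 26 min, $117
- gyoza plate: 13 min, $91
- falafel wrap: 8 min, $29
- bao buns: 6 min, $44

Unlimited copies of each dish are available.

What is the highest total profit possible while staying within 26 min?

182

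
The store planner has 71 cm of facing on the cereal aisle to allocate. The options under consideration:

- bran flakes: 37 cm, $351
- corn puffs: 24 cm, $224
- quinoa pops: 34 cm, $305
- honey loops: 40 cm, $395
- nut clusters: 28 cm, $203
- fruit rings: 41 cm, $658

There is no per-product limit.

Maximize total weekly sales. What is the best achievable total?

By weekly sales per cm: fruit rings 16.05, honey loops 9.88, bran flakes 9.49 lead.
Best packing: corn puffs + fruit rings — 65 cm, 882 total.

882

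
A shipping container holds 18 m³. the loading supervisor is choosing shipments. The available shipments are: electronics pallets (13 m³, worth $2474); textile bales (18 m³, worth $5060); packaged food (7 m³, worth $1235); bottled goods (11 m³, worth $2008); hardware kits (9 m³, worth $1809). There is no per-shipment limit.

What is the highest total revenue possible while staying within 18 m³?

5060

Ranking by ratio (revenue/m³): textile bales 281.11, hardware kits 201.00, electronics pallets 190.31.
The ratio ordering already packs tightly: textile bales, 18 m³, 5060.
That's the maximum — no swap from here does better than 5060.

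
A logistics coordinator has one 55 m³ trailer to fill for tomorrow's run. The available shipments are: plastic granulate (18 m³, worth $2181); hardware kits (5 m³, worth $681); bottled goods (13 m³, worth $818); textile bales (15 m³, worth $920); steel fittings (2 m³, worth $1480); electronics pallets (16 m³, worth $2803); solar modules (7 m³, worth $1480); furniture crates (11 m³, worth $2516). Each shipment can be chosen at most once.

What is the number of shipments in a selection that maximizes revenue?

5

The maximum revenue within 55 m³ is 10460.
For example plastic granulate + steel fittings + electronics pallets + solar modules + furniture crates achieves it, using 54 m³.
All optima have 5 shipments.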